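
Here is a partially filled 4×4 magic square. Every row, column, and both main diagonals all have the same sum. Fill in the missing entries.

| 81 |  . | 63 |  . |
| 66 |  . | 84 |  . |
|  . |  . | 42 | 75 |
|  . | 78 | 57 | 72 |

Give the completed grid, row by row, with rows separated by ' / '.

81 48 63 54 / 66 51 84 45 / 60 69 42 75 / 39 78 57 72

Column 3 is already complete: 63 + 84 + 42 + 57 = 246, so that is the magic constant.
Using row 4: 78 + 57 + 72 + ? → (4,1) = 246 − 207 = 39.
Column 1 must total 246; the given cells sum to 186, so (3,1) = 60.
The remaining cell in main diagonal is (2,2) = 246 − 195 = 51.
From row 2, 246 − (66 + 51 + 84) gives (2,4) = 45.
Row 3: 60 + 42 + 75 + ? = 246, so (3,2) = 69.
Using column 2: 51 + 69 + 78 + ? → (1,2) = 246 − 198 = 48.
Column 4 needs 246; the known cells sum to 192, so (1,4) = 54.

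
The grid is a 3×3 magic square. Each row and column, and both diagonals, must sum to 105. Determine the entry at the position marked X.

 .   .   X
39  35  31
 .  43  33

41

Using row 3: 43 + 33 + ? → (3,1) = 105 − 76 = 29.
Column 1 must total 105; the given cells sum to 68, so (1,1) = 37.
Using column 2: 35 + 43 + ? → (1,2) = 105 − 78 = 27.
Column 3 needs 105; the known cells sum to 64, so (1,3) = 41.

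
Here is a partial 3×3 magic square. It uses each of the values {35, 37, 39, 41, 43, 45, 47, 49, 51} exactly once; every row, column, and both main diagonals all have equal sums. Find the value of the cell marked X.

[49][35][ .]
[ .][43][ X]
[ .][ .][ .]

47

The 9 entries sum to 387, so each line sums to 387/3 = 129.
From row 1, 129 − (49 + 35) gives (1,3) = 45.
Column 2: 35 + 43 + ? = 129, so (3,2) = 51.
Main diagonal needs 129; the known cells sum to 92, so (3,3) = 37.
Anti-diagonal needs 129; the known cells sum to 88, so (3,1) = 41.
From column 1, 129 − (49 + 41) gives (2,1) = 39.
From column 3, 129 − (45 + 37) gives (2,3) = 47.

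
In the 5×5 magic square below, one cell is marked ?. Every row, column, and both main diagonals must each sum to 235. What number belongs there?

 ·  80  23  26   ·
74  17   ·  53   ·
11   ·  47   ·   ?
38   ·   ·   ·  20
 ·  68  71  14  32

83

From row 5, 235 − (68 + 71 + 14 + 32) gives (5,1) = 50.
Column 1 must total 235; the given cells sum to 173, so (1,1) = 62.
Main diagonal needs 235; the known cells sum to 158, so (4,4) = 77.
Row 1 must total 235; the given cells sum to 191, so (1,5) = 44.
Using column 4: 26 + 53 + 77 + 14 + ? → (3,4) = 235 − 170 = 65.
The remaining cell in anti-diagonal is (4,2) = 235 − 194 = 41.
Row 4 needs 235; the known cells sum to 176, so (4,3) = 59.
Column 2 must total 235; the given cells sum to 206, so (3,2) = 29.
Column 3 needs 235; the known cells sum to 200, so (2,3) = 35.
Row 2 must total 235; the given cells sum to 179, so (2,5) = 56.
Row 3 must total 235; the given cells sum to 152, so (3,5) = 83.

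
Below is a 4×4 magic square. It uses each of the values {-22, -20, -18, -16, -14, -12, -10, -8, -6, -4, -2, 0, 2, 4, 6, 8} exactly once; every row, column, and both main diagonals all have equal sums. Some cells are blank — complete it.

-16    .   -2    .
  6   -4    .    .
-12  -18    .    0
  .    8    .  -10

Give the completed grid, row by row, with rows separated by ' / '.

-16 -14 -2 4 / 6 -4 -8 -22 / -12 -18 2 0 / -6 8 -20 -10

The 16 entries sum to -112, so each line sums to -112/4 = -28.
Row 3: -12 + (-18) + 0 + ? = -28, so (3,3) = 2.
Column 1 needs -28; the known cells sum to -22, so (4,1) = -6.
Column 2 needs -28; the known cells sum to -14, so (1,2) = -14.
The remaining cell in row 1 is (1,4) = -28 − (-32) = 4.
Row 4: -6 + 8 + (-10) + ? = -28, so (4,3) = -20.
Column 3 needs -28; the known cells sum to -20, so (2,3) = -8.
Column 4: 4 + 0 + (-10) + ? = -28, so (2,4) = -22.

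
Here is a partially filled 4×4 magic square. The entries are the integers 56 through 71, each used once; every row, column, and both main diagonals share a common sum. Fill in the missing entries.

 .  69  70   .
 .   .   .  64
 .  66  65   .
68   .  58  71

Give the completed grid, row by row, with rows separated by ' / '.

The entries are 56 through 71, which sum to 1016, so each line sums to 1016/4 = 254.
The remaining cell in row 4 is (4,2) = 254 − 197 = 57.
Column 2 must total 254; the given cells sum to 192, so (2,2) = 62.
Using column 3: 70 + 65 + 58 + ? → (2,3) = 254 − 193 = 61.
The remaining cell in main diagonal is (1,1) = 254 − 198 = 56.
From anti-diagonal, 254 − (61 + 66 + 68) gives (1,4) = 59.
Row 2 must total 254; the given cells sum to 187, so (2,1) = 67.
Column 1: 56 + 67 + 68 + ? = 254, so (3,1) = 63.
Using column 4: 59 + 64 + 71 + ? → (3,4) = 254 − 194 = 60.

56 69 70 59 / 67 62 61 64 / 63 66 65 60 / 68 57 58 71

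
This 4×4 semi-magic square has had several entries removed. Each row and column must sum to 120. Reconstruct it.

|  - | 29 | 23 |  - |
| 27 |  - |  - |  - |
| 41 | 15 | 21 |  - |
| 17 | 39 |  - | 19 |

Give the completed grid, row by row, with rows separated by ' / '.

35 29 23 33 / 27 37 31 25 / 41 15 21 43 / 17 39 45 19

Row 3 needs 120; the known cells sum to 77, so (3,4) = 43.
Using row 4: 17 + 39 + 19 + ? → (4,3) = 120 − 75 = 45.
Using column 1: 27 + 41 + 17 + ? → (1,1) = 120 − 85 = 35.
Column 2 must total 120; the given cells sum to 83, so (2,2) = 37.
The remaining cell in column 3 is (2,3) = 120 − 89 = 31.
Row 1: 35 + 29 + 23 + ? = 120, so (1,4) = 33.
Using row 2: 27 + 37 + 31 + ? → (2,4) = 120 − 95 = 25.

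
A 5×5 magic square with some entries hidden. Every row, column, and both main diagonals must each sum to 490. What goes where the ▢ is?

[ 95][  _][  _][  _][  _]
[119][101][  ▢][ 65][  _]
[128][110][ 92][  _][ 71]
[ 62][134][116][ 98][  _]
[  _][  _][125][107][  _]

83

Row 3: 128 + 110 + 92 + 71 + ? = 490, so (3,4) = 89.
Using row 4: 62 + 134 + 116 + 98 + ? → (4,5) = 490 − 410 = 80.
From column 1, 490 − (95 + 119 + 128 + 62) gives (5,1) = 86.
Column 4 must total 490; the given cells sum to 359, so (1,4) = 131.
Main diagonal: 95 + 101 + 92 + 98 + ? = 490, so (5,5) = 104.
Anti-diagonal must total 490; the given cells sum to 377, so (1,5) = 113.
Row 5 needs 490; the known cells sum to 422, so (5,2) = 68.
The remaining cell in column 2 is (1,2) = 490 − 413 = 77.
The remaining cell in column 5 is (2,5) = 490 − 368 = 122.
The remaining cell in row 1 is (1,3) = 490 − 416 = 74.
Row 2 needs 490; the known cells sum to 407, so (2,3) = 83.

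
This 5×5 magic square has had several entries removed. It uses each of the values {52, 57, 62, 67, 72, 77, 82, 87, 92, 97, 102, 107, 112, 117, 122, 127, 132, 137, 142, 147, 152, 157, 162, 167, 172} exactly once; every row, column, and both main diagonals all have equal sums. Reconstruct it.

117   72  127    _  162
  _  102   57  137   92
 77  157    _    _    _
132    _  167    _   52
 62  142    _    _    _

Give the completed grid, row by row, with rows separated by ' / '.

The 25 entries sum to 2800, so each line sums to 2800/5 = 560.
Row 1: 117 + 72 + 127 + 162 + ? = 560, so (1,4) = 82.
Row 2 must total 560; the given cells sum to 388, so (2,1) = 172.
The remaining cell in column 2 is (4,2) = 560 − 473 = 87.
The remaining cell in anti-diagonal is (3,3) = 560 − 448 = 112.
From row 4, 560 − (132 + 87 + 167 + 52) gives (4,4) = 122.
Column 3 must total 560; the given cells sum to 463, so (5,3) = 97.
Main diagonal needs 560; the known cells sum to 453, so (5,5) = 107.
Row 5 must total 560; the given cells sum to 408, so (5,4) = 152.
The remaining cell in column 4 is (3,4) = 560 − 493 = 67.
Column 5: 162 + 92 + 52 + 107 + ? = 560, so (3,5) = 147.

117 72 127 82 162 / 172 102 57 137 92 / 77 157 112 67 147 / 132 87 167 122 52 / 62 142 97 152 107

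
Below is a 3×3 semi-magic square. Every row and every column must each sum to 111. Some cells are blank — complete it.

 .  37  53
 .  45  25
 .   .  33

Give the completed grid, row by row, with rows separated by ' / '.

21 37 53 / 41 45 25 / 49 29 33

From row 1, 111 − (37 + 53) gives (1,1) = 21.
Row 2: 45 + 25 + ? = 111, so (2,1) = 41.
Using column 1: 21 + 41 + ? → (3,1) = 111 − 62 = 49.
The remaining cell in column 2 is (3,2) = 111 − 82 = 29.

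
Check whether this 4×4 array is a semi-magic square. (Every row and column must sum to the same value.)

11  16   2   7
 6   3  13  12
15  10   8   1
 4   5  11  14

Row 1: 11 + 16 + 2 + 7 = 36.
Row 2: 6 + 3 + 13 + 12 = 34.
Row 3: 15 + 10 + 8 + 1 = 34.
Row 4: 4 + 5 + 11 + 14 = 34.
Column 1: 11 + 6 + 15 + 4 = 36.
Column 2: 16 + 3 + 10 + 5 = 34.
Column 3: 2 + 13 + 8 + 11 = 34.
Column 4: 7 + 12 + 1 + 14 = 34.

No — column 1 sums to 36 but column 2 sums to 34.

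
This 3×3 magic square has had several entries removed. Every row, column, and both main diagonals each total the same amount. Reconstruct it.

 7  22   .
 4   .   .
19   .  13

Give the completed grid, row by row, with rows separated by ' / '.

Column 1 is already complete: 7 + 4 + 19 = 30, so that is the magic constant.
Using row 1: 7 + 22 + ? → (1,3) = 30 − 29 = 1.
The remaining cell in row 3 is (3,2) = 30 − 32 = -2.
Column 2 needs 30; the known cells sum to 20, so (2,2) = 10.
Column 3 must total 30; the given cells sum to 14, so (2,3) = 16.

7 22 1 / 4 10 16 / 19 -2 13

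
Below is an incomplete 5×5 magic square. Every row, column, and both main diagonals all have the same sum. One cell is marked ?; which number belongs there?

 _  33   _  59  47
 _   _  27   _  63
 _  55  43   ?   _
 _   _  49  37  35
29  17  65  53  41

Row 5 is complete and sums to 205; that is the magic constant.
Column 3 must total 205; the given cells sum to 184, so (1,3) = 21.
Column 5 needs 205; the known cells sum to 186, so (3,5) = 19.
From row 1, 205 − (33 + 21 + 59 + 47) gives (1,1) = 45.
Main diagonal must total 205; the given cells sum to 166, so (2,2) = 39.
The remaining cell in column 2 is (4,2) = 205 − 144 = 61.
Anti-diagonal needs 205; the known cells sum to 180, so (2,4) = 25.
From row 2, 205 − (39 + 27 + 25 + 63) gives (2,1) = 51.
Row 4 needs 205; the known cells sum to 182, so (4,1) = 23.
Column 1 needs 205; the known cells sum to 148, so (3,1) = 57.
Column 4 must total 205; the given cells sum to 174, so (3,4) = 31.

31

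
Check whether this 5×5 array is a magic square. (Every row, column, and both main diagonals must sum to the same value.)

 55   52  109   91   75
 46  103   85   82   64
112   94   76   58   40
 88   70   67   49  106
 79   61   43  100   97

No — row 1 sums to 382 but row 4 sums to 380.

Row 1: 55 + 52 + 109 + 91 + 75 = 382.
Row 2: 46 + 103 + 85 + 82 + 64 = 380.
Row 3: 112 + 94 + 76 + 58 + 40 = 380.
Row 4: 88 + 70 + 67 + 49 + 106 = 380.
Row 5: 79 + 61 + 43 + 100 + 97 = 380.
Column 1: 55 + 46 + 112 + 88 + 79 = 380.
Column 2: 52 + 103 + 94 + 70 + 61 = 380.
Column 3: 109 + 85 + 76 + 67 + 43 = 380.
Column 4: 91 + 82 + 58 + 49 + 100 = 380.
Column 5: 75 + 64 + 40 + 106 + 97 = 382.
Main diagonal: 55 + 103 + 76 + 49 + 97 = 380.
Anti-diagonal: 75 + 82 + 76 + 70 + 79 = 382.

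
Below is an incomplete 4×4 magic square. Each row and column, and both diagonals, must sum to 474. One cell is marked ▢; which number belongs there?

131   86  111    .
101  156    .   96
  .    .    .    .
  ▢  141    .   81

The remaining cell in row 1 is (1,4) = 474 − 328 = 146.
Row 2 must total 474; the given cells sum to 353, so (2,3) = 121.
The remaining cell in column 2 is (3,2) = 474 − 383 = 91.
Using column 4: 146 + 96 + 81 + ? → (3,4) = 474 − 323 = 151.
Main diagonal: 131 + 156 + 81 + ? = 474, so (3,3) = 106.
Anti-diagonal needs 474; the known cells sum to 358, so (4,1) = 116.

116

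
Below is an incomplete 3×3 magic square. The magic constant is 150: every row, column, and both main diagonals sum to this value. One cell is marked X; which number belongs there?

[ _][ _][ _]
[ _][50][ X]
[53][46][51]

From column 2, 150 − (50 + 46) gives (1,2) = 54.
Using main diagonal: 50 + 51 + ? → (1,1) = 150 − 101 = 49.
The remaining cell in anti-diagonal is (1,3) = 150 − 103 = 47.
Column 1 must total 150; the given cells sum to 102, so (2,1) = 48.
The remaining cell in column 3 is (2,3) = 150 − 98 = 52.

52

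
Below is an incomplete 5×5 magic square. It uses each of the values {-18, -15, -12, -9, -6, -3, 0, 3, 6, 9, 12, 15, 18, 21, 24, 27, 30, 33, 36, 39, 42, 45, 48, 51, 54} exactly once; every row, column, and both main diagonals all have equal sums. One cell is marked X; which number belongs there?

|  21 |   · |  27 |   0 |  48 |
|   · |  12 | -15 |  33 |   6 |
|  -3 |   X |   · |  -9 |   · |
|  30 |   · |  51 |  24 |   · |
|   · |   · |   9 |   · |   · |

The 25 entries sum to 450, so each line sums to 450/5 = 90.
From row 1, 90 − (21 + 27 + 0 + 48) gives (1,2) = -6.
From row 2, 90 − (12 + (-15) + 33 + 6) gives (2,1) = 54.
From column 1, 90 − (21 + 54 + (-3) + 30) gives (5,1) = -12.
Column 3 must total 90; the given cells sum to 72, so (3,3) = 18.
The remaining cell in column 4 is (5,4) = 90 − 48 = 42.
Main diagonal: 21 + 12 + 18 + 24 + ? = 90, so (5,5) = 15.
The remaining cell in anti-diagonal is (4,2) = 90 − 87 = 3.
Row 4 must total 90; the given cells sum to 108, so (4,5) = -18.
Row 5 needs 90; the known cells sum to 54, so (5,2) = 36.
Using column 2: -6 + 12 + 3 + 36 + ? → (3,2) = 90 − 45 = 45.

45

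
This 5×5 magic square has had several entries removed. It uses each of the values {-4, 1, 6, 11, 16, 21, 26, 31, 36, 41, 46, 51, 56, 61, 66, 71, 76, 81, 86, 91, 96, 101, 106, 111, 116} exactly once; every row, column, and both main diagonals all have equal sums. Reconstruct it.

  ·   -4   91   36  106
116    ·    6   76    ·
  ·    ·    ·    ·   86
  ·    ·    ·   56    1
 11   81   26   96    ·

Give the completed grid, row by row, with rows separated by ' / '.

51 -4 91 36 106 / 116 61 6 76 21 / 31 101 46 16 86 / 71 41 111 56 1 / 11 81 26 96 66

The 25 entries sum to 1400, so each line sums to 1400/5 = 280.
From row 1, 280 − (-4 + 91 + 36 + 106) gives (1,1) = 51.
Using row 5: 11 + 81 + 26 + 96 + ? → (5,5) = 280 − 214 = 66.
From column 4, 280 − (36 + 76 + 56 + 96) gives (3,4) = 16.
The remaining cell in column 5 is (2,5) = 280 − 259 = 21.
Using row 2: 116 + 6 + 76 + 21 + ? → (2,2) = 280 − 219 = 61.
From main diagonal, 280 − (51 + 61 + 56 + 66) gives (3,3) = 46.
Anti-diagonal needs 280; the known cells sum to 239, so (4,2) = 41.
Column 2 must total 280; the given cells sum to 179, so (3,2) = 101.
Using column 3: 91 + 6 + 46 + 26 + ? → (4,3) = 280 − 169 = 111.
Row 3 needs 280; the known cells sum to 249, so (3,1) = 31.
Row 4: 41 + 111 + 56 + 1 + ? = 280, so (4,1) = 71.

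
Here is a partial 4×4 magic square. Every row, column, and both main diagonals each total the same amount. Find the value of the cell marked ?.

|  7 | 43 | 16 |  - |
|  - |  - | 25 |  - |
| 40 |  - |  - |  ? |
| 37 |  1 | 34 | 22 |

Row 4 is complete and sums to 94; that is the magic constant.
Row 1 needs 94; the known cells sum to 66, so (1,4) = 28.
Column 1: 7 + 40 + 37 + ? = 94, so (2,1) = 10.
Using column 3: 16 + 25 + 34 + ? → (3,3) = 94 − 75 = 19.
From main diagonal, 94 − (7 + 19 + 22) gives (2,2) = 46.
Anti-diagonal needs 94; the known cells sum to 90, so (3,2) = 4.
Row 2 needs 94; the known cells sum to 81, so (2,4) = 13.
Row 3: 40 + 4 + 19 + ? = 94, so (3,4) = 31.

31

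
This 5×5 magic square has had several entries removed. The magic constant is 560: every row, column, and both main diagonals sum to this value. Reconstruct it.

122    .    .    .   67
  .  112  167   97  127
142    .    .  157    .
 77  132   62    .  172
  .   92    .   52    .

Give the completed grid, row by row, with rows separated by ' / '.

Row 2 must total 560; the given cells sum to 503, so (2,1) = 57.
Using row 4: 77 + 132 + 62 + 172 + ? → (4,4) = 560 − 443 = 117.
Using column 1: 122 + 57 + 142 + 77 + ? → (5,1) = 560 − 398 = 162.
The remaining cell in column 4 is (1,4) = 560 − 423 = 137.
Anti-diagonal must total 560; the given cells sum to 458, so (3,3) = 102.
Main diagonal: 122 + 112 + 102 + 117 + ? = 560, so (5,5) = 107.
Row 5 needs 560; the known cells sum to 413, so (5,3) = 147.
Column 3 needs 560; the known cells sum to 478, so (1,3) = 82.
Column 5 must total 560; the given cells sum to 473, so (3,5) = 87.
Row 1: 122 + 82 + 137 + 67 + ? = 560, so (1,2) = 152.
From row 3, 560 − (142 + 102 + 157 + 87) gives (3,2) = 72.

122 152 82 137 67 / 57 112 167 97 127 / 142 72 102 157 87 / 77 132 62 117 172 / 162 92 147 52 107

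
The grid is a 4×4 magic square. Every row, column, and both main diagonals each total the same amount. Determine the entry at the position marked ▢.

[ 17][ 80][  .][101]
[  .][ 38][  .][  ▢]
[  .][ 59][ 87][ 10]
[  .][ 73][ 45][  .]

31

Column 2 is complete and sums to 250; that is the magic constant.
Row 1 needs 250; the known cells sum to 198, so (1,3) = 52.
The remaining cell in row 3 is (3,1) = 250 − 156 = 94.
Column 3 needs 250; the known cells sum to 184, so (2,3) = 66.
Main diagonal: 17 + 38 + 87 + ? = 250, so (4,4) = 108.
Anti-diagonal needs 250; the known cells sum to 226, so (4,1) = 24.
Column 1 needs 250; the known cells sum to 135, so (2,1) = 115.
The remaining cell in column 4 is (2,4) = 250 − 219 = 31.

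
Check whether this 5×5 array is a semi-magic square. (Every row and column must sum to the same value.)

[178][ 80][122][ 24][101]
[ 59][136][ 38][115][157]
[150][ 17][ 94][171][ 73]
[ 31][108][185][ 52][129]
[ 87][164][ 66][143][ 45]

Row 1: 178 + 80 + 122 + 24 + 101 = 505.
Row 2: 59 + 136 + 38 + 115 + 157 = 505.
Row 3: 150 + 17 + 94 + 171 + 73 = 505.
Row 4: 31 + 108 + 185 + 52 + 129 = 505.
Row 5: 87 + 164 + 66 + 143 + 45 = 505.
Column 1: 178 + 59 + 150 + 31 + 87 = 505.
Column 2: 80 + 136 + 17 + 108 + 164 = 505.
Column 3: 122 + 38 + 94 + 185 + 66 = 505.
Column 4: 24 + 115 + 171 + 52 + 143 = 505.
Column 5: 101 + 157 + 73 + 129 + 45 = 505.
All lines sum to 505.

Yes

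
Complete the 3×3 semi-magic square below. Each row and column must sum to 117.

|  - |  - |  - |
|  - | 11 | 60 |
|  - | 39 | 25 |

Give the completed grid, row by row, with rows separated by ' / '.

From row 2, 117 − (11 + 60) gives (2,1) = 46.
Row 3: 39 + 25 + ? = 117, so (3,1) = 53.
Column 1: 46 + 53 + ? = 117, so (1,1) = 18.
Column 2 must total 117; the given cells sum to 50, so (1,2) = 67.
Column 3 must total 117; the given cells sum to 85, so (1,3) = 32.

18 67 32 / 46 11 60 / 53 39 25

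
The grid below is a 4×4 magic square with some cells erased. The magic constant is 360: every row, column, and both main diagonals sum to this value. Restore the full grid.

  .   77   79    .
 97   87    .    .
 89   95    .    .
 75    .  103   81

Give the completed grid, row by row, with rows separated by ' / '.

99 77 79 105 / 97 87 85 91 / 89 95 93 83 / 75 101 103 81

The remaining cell in row 4 is (4,2) = 360 − 259 = 101.
The remaining cell in column 1 is (1,1) = 360 − 261 = 99.
Main diagonal: 99 + 87 + 81 + ? = 360, so (3,3) = 93.
Using row 1: 99 + 77 + 79 + ? → (1,4) = 360 − 255 = 105.
Row 3 must total 360; the given cells sum to 277, so (3,4) = 83.
From column 3, 360 − (79 + 93 + 103) gives (2,3) = 85.
Column 4 must total 360; the given cells sum to 269, so (2,4) = 91.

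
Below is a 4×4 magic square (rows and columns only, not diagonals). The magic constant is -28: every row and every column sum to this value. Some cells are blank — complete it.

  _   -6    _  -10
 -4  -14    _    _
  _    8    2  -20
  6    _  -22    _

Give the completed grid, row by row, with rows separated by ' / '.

-12 -6 0 -10 / -4 -14 -8 -2 / -18 8 2 -20 / 6 -16 -22 4

The remaining cell in row 3 is (3,1) = -28 − (-10) = -18.
Column 1 needs -28; the known cells sum to -16, so (1,1) = -12.
Using column 2: -6 + (-14) + 8 + ? → (4,2) = -28 − (-12) = -16.
Row 1 needs -28; the known cells sum to -28, so (1,3) = 0.
Row 4 must total -28; the given cells sum to -32, so (4,4) = 4.
Using column 3: 0 + 2 + (-22) + ? → (2,3) = -28 − (-20) = -8.
Column 4: -10 + (-20) + 4 + ? = -28, so (2,4) = -2.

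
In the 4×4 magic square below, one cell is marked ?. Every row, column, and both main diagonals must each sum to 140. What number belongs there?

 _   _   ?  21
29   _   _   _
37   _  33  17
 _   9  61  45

5

Row 3 needs 140; the known cells sum to 87, so (3,2) = 53.
Row 4 needs 140; the known cells sum to 115, so (4,1) = 25.
Using column 1: 29 + 37 + 25 + ? → (1,1) = 140 − 91 = 49.
Column 4: 21 + 17 + 45 + ? = 140, so (2,4) = 57.
Main diagonal: 49 + 33 + 45 + ? = 140, so (2,2) = 13.
Using anti-diagonal: 21 + 53 + 25 + ? → (2,3) = 140 − 99 = 41.
Column 2: 13 + 53 + 9 + ? = 140, so (1,2) = 65.
Using column 3: 41 + 33 + 61 + ? → (1,3) = 140 − 135 = 5.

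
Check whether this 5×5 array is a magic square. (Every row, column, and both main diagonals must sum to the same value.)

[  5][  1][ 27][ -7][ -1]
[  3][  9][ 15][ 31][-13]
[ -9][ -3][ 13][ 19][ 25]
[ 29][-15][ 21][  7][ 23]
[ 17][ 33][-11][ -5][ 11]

No — column 3 sums to 65 but row 2 sums to 45.

Row 1: 5 + 1 + 27 + (-7) + (-1) = 25.
Row 2: 3 + 9 + 15 + 31 + (-13) = 45.
Row 3: -9 + (-3) + 13 + 19 + 25 = 45.
Row 4: 29 + (-15) + 21 + 7 + 23 = 65.
Row 5: 17 + 33 + (-11) + (-5) + 11 = 45.
Column 1: 5 + 3 + (-9) + 29 + 17 = 45.
Column 2: 1 + 9 + (-3) + (-15) + 33 = 25.
Column 3: 27 + 15 + 13 + 21 + (-11) = 65.
Column 4: -7 + 31 + 19 + 7 + (-5) = 45.
Column 5: -1 + (-13) + 25 + 23 + 11 = 45.
Main diagonal: 5 + 9 + 13 + 7 + 11 = 45.
Anti-diagonal: -1 + 31 + 13 + (-15) + 17 = 45.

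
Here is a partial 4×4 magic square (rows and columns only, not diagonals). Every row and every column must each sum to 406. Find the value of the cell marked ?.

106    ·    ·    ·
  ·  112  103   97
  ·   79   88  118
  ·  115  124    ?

Using row 2: 112 + 103 + 97 + ? → (2,1) = 406 − 312 = 94.
Row 3 must total 406; the given cells sum to 285, so (3,1) = 121.
Using column 1: 106 + 94 + 121 + ? → (4,1) = 406 − 321 = 85.
Column 2: 112 + 79 + 115 + ? = 406, so (1,2) = 100.
Using column 3: 103 + 88 + 124 + ? → (1,3) = 406 − 315 = 91.
Using row 1: 106 + 100 + 91 + ? → (1,4) = 406 − 297 = 109.
From row 4, 406 − (85 + 115 + 124) gives (4,4) = 82.

82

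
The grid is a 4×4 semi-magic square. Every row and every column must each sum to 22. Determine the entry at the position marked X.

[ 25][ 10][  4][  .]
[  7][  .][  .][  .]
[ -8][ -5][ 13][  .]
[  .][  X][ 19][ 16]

Row 1 needs 22; the known cells sum to 39, so (1,4) = -17.
Row 3 needs 22; the known cells sum to 0, so (3,4) = 22.
Column 1 needs 22; the known cells sum to 24, so (4,1) = -2.
Column 3 needs 22; the known cells sum to 36, so (2,3) = -14.
The remaining cell in column 4 is (2,4) = 22 − 21 = 1.
Row 2 must total 22; the given cells sum to -6, so (2,2) = 28.
Row 4: -2 + 19 + 16 + ? = 22, so (4,2) = -11.

-11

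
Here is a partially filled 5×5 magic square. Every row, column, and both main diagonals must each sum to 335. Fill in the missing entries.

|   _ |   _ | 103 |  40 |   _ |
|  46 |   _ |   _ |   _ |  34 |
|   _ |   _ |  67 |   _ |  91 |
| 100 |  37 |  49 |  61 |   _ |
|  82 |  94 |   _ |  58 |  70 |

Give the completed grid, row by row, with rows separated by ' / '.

64 76 103 40 52 / 46 73 85 97 34 / 43 55 67 79 91 / 100 37 49 61 88 / 82 94 31 58 70

Row 4 needs 335; the known cells sum to 247, so (4,5) = 88.
Row 5: 82 + 94 + 58 + 70 + ? = 335, so (5,3) = 31.
Column 3 needs 335; the known cells sum to 250, so (2,3) = 85.
Using column 5: 34 + 91 + 88 + 70 + ? → (1,5) = 335 − 283 = 52.
The remaining cell in anti-diagonal is (2,4) = 335 − 238 = 97.
Row 2: 46 + 85 + 97 + 34 + ? = 335, so (2,2) = 73.
The remaining cell in column 4 is (3,4) = 335 − 256 = 79.
From main diagonal, 335 − (73 + 67 + 61 + 70) gives (1,1) = 64.
Using row 1: 64 + 103 + 40 + 52 + ? → (1,2) = 335 − 259 = 76.
Column 1: 64 + 46 + 100 + 82 + ? = 335, so (3,1) = 43.
The remaining cell in column 2 is (3,2) = 335 − 280 = 55.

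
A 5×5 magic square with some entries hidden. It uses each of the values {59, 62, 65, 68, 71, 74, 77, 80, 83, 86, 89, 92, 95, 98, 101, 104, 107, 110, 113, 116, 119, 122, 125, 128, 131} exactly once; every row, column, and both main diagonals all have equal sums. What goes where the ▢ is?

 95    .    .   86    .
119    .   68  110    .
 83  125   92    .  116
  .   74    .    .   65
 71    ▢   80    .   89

113

The 25 entries sum to 2375, so each line sums to 2375/5 = 475.
Row 3 must total 475; the given cells sum to 416, so (3,4) = 59.
Column 1 must total 475; the given cells sum to 368, so (4,1) = 107.
Anti-diagonal: 110 + 92 + 74 + 71 + ? = 475, so (1,5) = 128.
Using column 5: 128 + 116 + 65 + 89 + ? → (2,5) = 475 − 398 = 77.
The remaining cell in row 2 is (2,2) = 475 − 374 = 101.
Main diagonal needs 475; the known cells sum to 377, so (4,4) = 98.
The remaining cell in row 4 is (4,3) = 475 − 344 = 131.
Column 3 must total 475; the given cells sum to 371, so (1,3) = 104.
Column 4 must total 475; the given cells sum to 353, so (5,4) = 122.
Row 1 needs 475; the known cells sum to 413, so (1,2) = 62.
Row 5 must total 475; the given cells sum to 362, so (5,2) = 113.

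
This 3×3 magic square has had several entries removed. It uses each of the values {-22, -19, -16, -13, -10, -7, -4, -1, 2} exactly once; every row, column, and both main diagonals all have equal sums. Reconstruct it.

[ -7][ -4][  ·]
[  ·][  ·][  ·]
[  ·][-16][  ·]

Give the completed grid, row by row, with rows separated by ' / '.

-7 -4 -19 / -22 -10 2 / -1 -16 -13

The 9 entries sum to -90, so each line sums to -90/3 = -30.
Row 1 needs -30; the known cells sum to -11, so (1,3) = -19.
Column 2 must total -30; the given cells sum to -20, so (2,2) = -10.
Main diagonal: -7 + (-10) + ? = -30, so (3,3) = -13.
From anti-diagonal, -30 − (-19 + (-10)) gives (3,1) = -1.
The remaining cell in column 1 is (2,1) = -30 − (-8) = -22.
Using column 3: -19 + (-13) + ? → (2,3) = -30 − (-32) = 2.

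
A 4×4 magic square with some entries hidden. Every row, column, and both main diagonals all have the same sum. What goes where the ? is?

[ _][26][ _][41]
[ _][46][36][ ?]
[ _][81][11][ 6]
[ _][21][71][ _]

Column 2 is complete and sums to 174; that is the magic constant.
Row 3 needs 174; the known cells sum to 98, so (3,1) = 76.
Column 3 must total 174; the given cells sum to 118, so (1,3) = 56.
Anti-diagonal needs 174; the known cells sum to 158, so (4,1) = 16.
Row 1: 26 + 56 + 41 + ? = 174, so (1,1) = 51.
Row 4 must total 174; the given cells sum to 108, so (4,4) = 66.
From column 1, 174 − (51 + 76 + 16) gives (2,1) = 31.
The remaining cell in column 4 is (2,4) = 174 − 113 = 61.

61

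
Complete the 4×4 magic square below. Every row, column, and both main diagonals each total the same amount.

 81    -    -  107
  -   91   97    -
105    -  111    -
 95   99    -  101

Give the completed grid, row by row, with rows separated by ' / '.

Main diagonal is already complete: 81 + 91 + 111 + 101 = 384, so that is the magic constant.
Row 4: 95 + 99 + 101 + ? = 384, so (4,3) = 89.
Using column 1: 81 + 105 + 95 + ? → (2,1) = 384 − 281 = 103.
Using column 3: 97 + 111 + 89 + ? → (1,3) = 384 − 297 = 87.
Anti-diagonal must total 384; the given cells sum to 299, so (3,2) = 85.
The remaining cell in row 1 is (1,2) = 384 − 275 = 109.
From row 2, 384 − (103 + 91 + 97) gives (2,4) = 93.
Row 3: 105 + 85 + 111 + ? = 384, so (3,4) = 83.

81 109 87 107 / 103 91 97 93 / 105 85 111 83 / 95 99 89 101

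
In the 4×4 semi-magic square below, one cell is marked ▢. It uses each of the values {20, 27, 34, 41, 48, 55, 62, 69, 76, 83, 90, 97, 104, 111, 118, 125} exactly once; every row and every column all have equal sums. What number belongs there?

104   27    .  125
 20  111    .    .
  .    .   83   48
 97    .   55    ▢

The 16 entries sum to 1160, so each line sums to 1160/4 = 290.
The remaining cell in row 1 is (1,3) = 290 − 256 = 34.
Column 1 needs 290; the known cells sum to 221, so (3,1) = 69.
Column 3 needs 290; the known cells sum to 172, so (2,3) = 118.
Row 2 must total 290; the given cells sum to 249, so (2,4) = 41.
Row 3 must total 290; the given cells sum to 200, so (3,2) = 90.
Column 2 needs 290; the known cells sum to 228, so (4,2) = 62.
Column 4 needs 290; the known cells sum to 214, so (4,4) = 76.

76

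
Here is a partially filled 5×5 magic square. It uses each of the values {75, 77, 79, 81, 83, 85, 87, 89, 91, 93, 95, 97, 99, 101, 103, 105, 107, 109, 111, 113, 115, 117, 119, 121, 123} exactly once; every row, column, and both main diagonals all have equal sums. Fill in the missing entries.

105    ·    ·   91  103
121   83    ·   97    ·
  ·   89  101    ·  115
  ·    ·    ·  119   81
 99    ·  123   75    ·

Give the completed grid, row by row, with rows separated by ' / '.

The 25 entries sum to 2475, so each line sums to 2475/5 = 495.
Column 4: 91 + 97 + 119 + 75 + ? = 495, so (3,4) = 113.
Main diagonal: 105 + 83 + 101 + 119 + ? = 495, so (5,5) = 87.
Anti-diagonal must total 495; the given cells sum to 400, so (4,2) = 95.
Row 3: 89 + 101 + 113 + 115 + ? = 495, so (3,1) = 77.
The remaining cell in row 5 is (5,2) = 495 − 384 = 111.
Using column 1: 105 + 121 + 77 + 99 + ? → (4,1) = 495 − 402 = 93.
Using column 2: 83 + 89 + 95 + 111 + ? → (1,2) = 495 − 378 = 117.
Using column 5: 103 + 115 + 81 + 87 + ? → (2,5) = 495 − 386 = 109.
Row 1 must total 495; the given cells sum to 416, so (1,3) = 79.
Row 2 must total 495; the given cells sum to 410, so (2,3) = 85.
Using row 4: 93 + 95 + 119 + 81 + ? → (4,3) = 495 − 388 = 107.

105 117 79 91 103 / 121 83 85 97 109 / 77 89 101 113 115 / 93 95 107 119 81 / 99 111 123 75 87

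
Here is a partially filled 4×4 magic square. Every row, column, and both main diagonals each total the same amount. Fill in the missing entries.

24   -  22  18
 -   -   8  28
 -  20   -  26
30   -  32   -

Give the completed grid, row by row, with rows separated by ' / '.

Anti-diagonal is already complete: 18 + 8 + 20 + 30 = 76, so that is the magic constant.
Row 1 must total 76; the given cells sum to 64, so (1,2) = 12.
Using column 3: 22 + 8 + 32 + ? → (3,3) = 76 − 62 = 14.
Column 4 needs 76; the known cells sum to 72, so (4,4) = 4.
Main diagonal must total 76; the given cells sum to 42, so (2,2) = 34.
Using row 2: 34 + 8 + 28 + ? → (2,1) = 76 − 70 = 6.
Row 3: 20 + 14 + 26 + ? = 76, so (3,1) = 16.
Row 4 needs 76; the known cells sum to 66, so (4,2) = 10.

24 12 22 18 / 6 34 8 28 / 16 20 14 26 / 30 10 32 4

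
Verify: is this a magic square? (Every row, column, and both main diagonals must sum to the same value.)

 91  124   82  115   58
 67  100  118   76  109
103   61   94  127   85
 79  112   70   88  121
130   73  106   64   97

Row 1: 91 + 124 + 82 + 115 + 58 = 470.
Row 2: 67 + 100 + 118 + 76 + 109 = 470.
Row 3: 103 + 61 + 94 + 127 + 85 = 470.
Row 4: 79 + 112 + 70 + 88 + 121 = 470.
Row 5: 130 + 73 + 106 + 64 + 97 = 470.
Column 1: 91 + 67 + 103 + 79 + 130 = 470.
Column 2: 124 + 100 + 61 + 112 + 73 = 470.
Column 3: 82 + 118 + 94 + 70 + 106 = 470.
Column 4: 115 + 76 + 127 + 88 + 64 = 470.
Column 5: 58 + 109 + 85 + 121 + 97 = 470.
Main diagonal: 91 + 100 + 94 + 88 + 97 = 470.
Anti-diagonal: 58 + 76 + 94 + 112 + 130 = 470.
All lines sum to 470.

Yes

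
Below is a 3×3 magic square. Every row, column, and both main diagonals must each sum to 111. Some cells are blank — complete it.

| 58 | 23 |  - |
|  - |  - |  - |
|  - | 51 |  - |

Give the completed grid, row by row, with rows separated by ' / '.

58 23 30 / 9 37 65 / 44 51 16

Row 1 needs 111; the known cells sum to 81, so (1,3) = 30.
Column 2: 23 + 51 + ? = 111, so (2,2) = 37.
Main diagonal must total 111; the given cells sum to 95, so (3,3) = 16.
The remaining cell in anti-diagonal is (3,1) = 111 − 67 = 44.
The remaining cell in column 1 is (2,1) = 111 − 102 = 9.
The remaining cell in column 3 is (2,3) = 111 − 46 = 65.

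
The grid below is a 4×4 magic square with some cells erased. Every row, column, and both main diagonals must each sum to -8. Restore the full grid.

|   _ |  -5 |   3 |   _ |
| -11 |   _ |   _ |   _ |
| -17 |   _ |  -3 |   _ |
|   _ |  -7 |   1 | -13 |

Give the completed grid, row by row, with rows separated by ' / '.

9 -5 3 -15 / -11 -1 -9 13 / -17 5 -3 7 / 11 -7 1 -13

Row 4 needs -8; the known cells sum to -19, so (4,1) = 11.
Column 1 needs -8; the known cells sum to -17, so (1,1) = 9.
Using column 3: 3 + (-3) + 1 + ? → (2,3) = -8 − 1 = -9.
Using main diagonal: 9 + (-3) + (-13) + ? → (2,2) = -8 − (-7) = -1.
Using row 1: 9 + (-5) + 3 + ? → (1,4) = -8 − 7 = -15.
The remaining cell in row 2 is (2,4) = -8 − (-21) = 13.
Using column 2: -5 + (-1) + (-7) + ? → (3,2) = -8 − (-13) = 5.
The remaining cell in column 4 is (3,4) = -8 − (-15) = 7.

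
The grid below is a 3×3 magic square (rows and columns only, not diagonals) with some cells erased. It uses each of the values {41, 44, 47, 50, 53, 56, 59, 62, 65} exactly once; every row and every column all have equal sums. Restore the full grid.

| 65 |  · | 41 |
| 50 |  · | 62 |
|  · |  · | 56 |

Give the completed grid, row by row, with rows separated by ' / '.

The 9 entries sum to 477, so each line sums to 477/3 = 159.
The remaining cell in row 1 is (1,2) = 159 − 106 = 53.
Row 2 must total 159; the given cells sum to 112, so (2,2) = 47.
Column 1 needs 159; the known cells sum to 115, so (3,1) = 44.
From column 2, 159 − (53 + 47) gives (3,2) = 59.

65 53 41 / 50 47 62 / 44 59 56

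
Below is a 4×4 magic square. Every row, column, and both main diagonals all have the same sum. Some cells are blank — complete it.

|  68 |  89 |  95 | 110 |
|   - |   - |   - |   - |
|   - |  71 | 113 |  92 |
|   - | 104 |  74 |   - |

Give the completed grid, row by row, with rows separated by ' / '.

Row 1 is already complete: 68 + 89 + 95 + 110 = 362, so that is the magic constant.
From row 3, 362 − (71 + 113 + 92) gives (3,1) = 86.
The remaining cell in column 2 is (2,2) = 362 − 264 = 98.
Column 3: 95 + 113 + 74 + ? = 362, so (2,3) = 80.
Main diagonal must total 362; the given cells sum to 279, so (4,4) = 83.
The remaining cell in anti-diagonal is (4,1) = 362 − 261 = 101.
Using column 1: 68 + 86 + 101 + ? → (2,1) = 362 − 255 = 107.
Column 4 must total 362; the given cells sum to 285, so (2,4) = 77.

68 89 95 110 / 107 98 80 77 / 86 71 113 92 / 101 104 74 83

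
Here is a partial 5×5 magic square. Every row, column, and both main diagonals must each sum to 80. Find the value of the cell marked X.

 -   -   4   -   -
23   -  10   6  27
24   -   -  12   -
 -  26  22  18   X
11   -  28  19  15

9

Row 2: 23 + 10 + 6 + 27 + ? = 80, so (2,2) = 14.
Row 5 needs 80; the known cells sum to 73, so (5,2) = 7.
Using column 3: 4 + 10 + 22 + 28 + ? → (3,3) = 80 − 64 = 16.
Column 4 needs 80; the known cells sum to 55, so (1,4) = 25.
Main diagonal needs 80; the known cells sum to 63, so (1,1) = 17.
The remaining cell in anti-diagonal is (1,5) = 80 − 59 = 21.
Row 1: 17 + 4 + 25 + 21 + ? = 80, so (1,2) = 13.
Column 1 must total 80; the given cells sum to 75, so (4,1) = 5.
Using column 2: 13 + 14 + 26 + 7 + ? → (3,2) = 80 − 60 = 20.
Row 3: 24 + 20 + 16 + 12 + ? = 80, so (3,5) = 8.
Row 4: 5 + 26 + 22 + 18 + ? = 80, so (4,5) = 9.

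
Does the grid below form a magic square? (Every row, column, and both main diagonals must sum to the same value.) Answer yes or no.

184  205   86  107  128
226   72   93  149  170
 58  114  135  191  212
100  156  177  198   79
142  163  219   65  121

Row 1: 184 + 205 + 86 + 107 + 128 = 710.
Row 2: 226 + 72 + 93 + 149 + 170 = 710.
Row 3: 58 + 114 + 135 + 191 + 212 = 710.
Row 4: 100 + 156 + 177 + 198 + 79 = 710.
Row 5: 142 + 163 + 219 + 65 + 121 = 710.
Column 1: 184 + 226 + 58 + 100 + 142 = 710.
Column 2: 205 + 72 + 114 + 156 + 163 = 710.
Column 3: 86 + 93 + 135 + 177 + 219 = 710.
Column 4: 107 + 149 + 191 + 198 + 65 = 710.
Column 5: 128 + 170 + 212 + 79 + 121 = 710.
Main diagonal: 184 + 72 + 135 + 198 + 121 = 710.
Anti-diagonal: 128 + 149 + 135 + 156 + 142 = 710.
All lines sum to 710.

Yes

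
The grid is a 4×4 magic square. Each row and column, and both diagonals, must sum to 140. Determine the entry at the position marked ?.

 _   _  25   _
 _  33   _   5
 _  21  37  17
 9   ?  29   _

Row 3: 21 + 37 + 17 + ? = 140, so (3,1) = 65.
Using column 3: 25 + 37 + 29 + ? → (2,3) = 140 − 91 = 49.
Using anti-diagonal: 49 + 21 + 9 + ? → (1,4) = 140 − 79 = 61.
Row 2: 33 + 49 + 5 + ? = 140, so (2,1) = 53.
Column 1: 53 + 65 + 9 + ? = 140, so (1,1) = 13.
Column 4 needs 140; the known cells sum to 83, so (4,4) = 57.
Row 1: 13 + 25 + 61 + ? = 140, so (1,2) = 41.
Row 4 must total 140; the given cells sum to 95, so (4,2) = 45.

45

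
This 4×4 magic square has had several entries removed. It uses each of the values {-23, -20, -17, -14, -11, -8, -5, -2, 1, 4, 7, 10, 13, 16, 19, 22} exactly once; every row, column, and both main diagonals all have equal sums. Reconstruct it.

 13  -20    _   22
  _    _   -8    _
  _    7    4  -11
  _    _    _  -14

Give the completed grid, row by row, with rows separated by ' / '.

13 -20 -17 22 / 10 -5 -8 1 / -2 7 4 -11 / -23 16 19 -14

The 16 entries sum to -8, so each line sums to -8/4 = -2.
Row 1: 13 + (-20) + 22 + ? = -2, so (1,3) = -17.
Row 3 needs -2; the known cells sum to 0, so (3,1) = -2.
From column 3, -2 − (-17 + (-8) + 4) gives (4,3) = 19.
From column 4, -2 − (22 + (-11) + (-14)) gives (2,4) = 1.
Main diagonal: 13 + 4 + (-14) + ? = -2, so (2,2) = -5.
Anti-diagonal: 22 + (-8) + 7 + ? = -2, so (4,1) = -23.
Row 2: -5 + (-8) + 1 + ? = -2, so (2,1) = 10.
Using row 4: -23 + 19 + (-14) + ? → (4,2) = -2 − (-18) = 16.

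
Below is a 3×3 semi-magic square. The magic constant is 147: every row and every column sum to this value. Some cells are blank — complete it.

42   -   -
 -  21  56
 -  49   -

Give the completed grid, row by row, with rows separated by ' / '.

42 77 28 / 70 21 56 / 35 49 63

The remaining cell in row 2 is (2,1) = 147 − 77 = 70.
Column 1 needs 147; the known cells sum to 112, so (3,1) = 35.
Using column 2: 21 + 49 + ? → (1,2) = 147 − 70 = 77.
Row 1: 42 + 77 + ? = 147, so (1,3) = 28.
From row 3, 147 − (35 + 49) gives (3,3) = 63.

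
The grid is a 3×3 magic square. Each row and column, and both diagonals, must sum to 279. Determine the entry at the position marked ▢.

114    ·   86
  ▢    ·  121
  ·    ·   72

Row 1 must total 279; the given cells sum to 200, so (1,2) = 79.
Main diagonal must total 279; the given cells sum to 186, so (2,2) = 93.
The remaining cell in anti-diagonal is (3,1) = 279 − 179 = 100.
Row 2 must total 279; the given cells sum to 214, so (2,1) = 65.

65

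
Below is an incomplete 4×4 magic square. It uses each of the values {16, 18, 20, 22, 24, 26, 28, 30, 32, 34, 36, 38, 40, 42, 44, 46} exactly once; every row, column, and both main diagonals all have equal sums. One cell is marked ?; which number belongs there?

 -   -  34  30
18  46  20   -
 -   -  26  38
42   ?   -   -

22

The 16 entries sum to 496, so each line sums to 496/4 = 124.
Row 2 must total 124; the given cells sum to 84, so (2,4) = 40.
Column 3: 34 + 20 + 26 + ? = 124, so (4,3) = 44.
Column 4 needs 124; the known cells sum to 108, so (4,4) = 16.
Main diagonal: 46 + 26 + 16 + ? = 124, so (1,1) = 36.
Anti-diagonal must total 124; the given cells sum to 92, so (3,2) = 32.
Using row 1: 36 + 34 + 30 + ? → (1,2) = 124 − 100 = 24.
Row 3: 32 + 26 + 38 + ? = 124, so (3,1) = 28.
Row 4 must total 124; the given cells sum to 102, so (4,2) = 22.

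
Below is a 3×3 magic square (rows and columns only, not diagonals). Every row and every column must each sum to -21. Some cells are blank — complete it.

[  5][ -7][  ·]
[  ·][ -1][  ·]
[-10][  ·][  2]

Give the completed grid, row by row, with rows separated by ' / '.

From row 1, -21 − (5 + (-7)) gives (1,3) = -19.
Using row 3: -10 + 2 + ? → (3,2) = -21 − (-8) = -13.
Using column 1: 5 + (-10) + ? → (2,1) = -21 − (-5) = -16.
Column 3: -19 + 2 + ? = -21, so (2,3) = -4.

5 -7 -19 / -16 -1 -4 / -10 -13 2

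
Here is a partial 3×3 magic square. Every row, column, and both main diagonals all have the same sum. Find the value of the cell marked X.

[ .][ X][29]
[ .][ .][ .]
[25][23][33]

Row 3 is complete and sums to 81; that is the magic constant.
Column 3 must total 81; the given cells sum to 62, so (2,3) = 19.
Anti-diagonal needs 81; the known cells sum to 54, so (2,2) = 27.
Using row 2: 27 + 19 + ? → (2,1) = 81 − 46 = 35.
Column 1 must total 81; the given cells sum to 60, so (1,1) = 21.
Using column 2: 27 + 23 + ? → (1,2) = 81 − 50 = 31.

31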